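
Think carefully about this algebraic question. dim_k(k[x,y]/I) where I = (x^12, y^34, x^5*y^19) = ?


k[x,y]/I, I = (x^12, y^34, x^5*y^19)
Rect: 12x34=408. Corner: (12-5)x(34-19)=105.
dim = 408-105 = 303


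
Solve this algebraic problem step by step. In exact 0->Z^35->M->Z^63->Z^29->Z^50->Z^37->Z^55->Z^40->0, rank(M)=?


Alt sum=0:
(-1)^0*35 + (-1)^1*? + (-1)^2*63 + (-1)^3*29 + (-1)^4*50 + (-1)^5*37 + (-1)^6*55 + (-1)^7*40=0
rank(M)=97


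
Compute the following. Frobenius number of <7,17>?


gcd(7,17)=1 => F=ab-a-b=7*17-7-17=119-24=95


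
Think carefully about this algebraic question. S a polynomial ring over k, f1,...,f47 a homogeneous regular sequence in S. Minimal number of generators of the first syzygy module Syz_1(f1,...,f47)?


Regular sequence => Koszul complex is the minimal free resolution.
Syz_1 minimally generated by Koszul relations f_i*e_j - f_j*e_i (i<j): mu(Syz_1) = beta_2 = C(m,2) = m(m-1)/2
m=47
47*46/2 = 1081


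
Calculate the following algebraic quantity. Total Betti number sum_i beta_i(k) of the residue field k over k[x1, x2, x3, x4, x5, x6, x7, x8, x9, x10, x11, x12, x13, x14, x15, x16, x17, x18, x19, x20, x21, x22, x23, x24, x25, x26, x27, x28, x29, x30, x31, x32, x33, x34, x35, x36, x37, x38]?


Koszul resolution: beta_i(k)=C(n,i), n=38
sum_i C(38,i) = 2^38 = 274877906944


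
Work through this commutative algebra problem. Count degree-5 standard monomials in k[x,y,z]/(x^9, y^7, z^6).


Need i<9, j<7, k<6 with i+j+k=5.
For each i, j ranges over max(0,5-i-5)..min(6,5-i):
  i=0: j in [0,5] -> 6
  i=1: j in [0,4] -> 5
  i=2: j in [0,3] -> 4
  i=3: j in [0,2] -> 3
  i=4: j in [0,1] -> 2
  i=5: j in [0,0] -> 1
H(5) = 6+5+4+3+2+1 = 21


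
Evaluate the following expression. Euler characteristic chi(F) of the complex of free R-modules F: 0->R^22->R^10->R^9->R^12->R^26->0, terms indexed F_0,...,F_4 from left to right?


chi = sum (-1)^i * rank:
(-1)^0*22=22
(-1)^1*10=-10
(-1)^2*9=9
(-1)^3*12=-12
(-1)^4*26=26
chi=35


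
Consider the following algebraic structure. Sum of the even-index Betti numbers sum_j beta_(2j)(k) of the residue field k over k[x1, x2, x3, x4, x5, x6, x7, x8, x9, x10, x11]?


Koszul resolution: beta_i(k)=C(n,i), n=11
sum_even C(11,i) = 2^(n-1) = 2^10 = 1024


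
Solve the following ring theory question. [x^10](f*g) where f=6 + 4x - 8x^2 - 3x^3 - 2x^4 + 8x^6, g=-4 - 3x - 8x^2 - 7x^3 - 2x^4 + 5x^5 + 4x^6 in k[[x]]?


[x^10] = sum a_i*b_j, i+j=10
  -2*4=-8
  8*-2=-16
Sum=-24


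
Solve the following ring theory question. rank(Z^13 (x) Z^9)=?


rank(M(x)N) = rank(M)*rank(N)
13*9 = 117


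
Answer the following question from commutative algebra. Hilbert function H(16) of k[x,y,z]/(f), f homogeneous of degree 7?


C(18,2)-C(11,2)=153-55=98


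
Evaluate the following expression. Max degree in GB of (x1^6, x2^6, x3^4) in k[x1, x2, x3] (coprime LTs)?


Pure powers, coprime LTs => already GB.
Degrees: 6, 6, 4
Max=6


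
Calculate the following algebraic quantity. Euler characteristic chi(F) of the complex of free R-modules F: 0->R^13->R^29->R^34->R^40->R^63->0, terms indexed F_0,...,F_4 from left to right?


chi = sum (-1)^i * rank:
(-1)^0*13=13
(-1)^1*29=-29
(-1)^2*34=34
(-1)^3*40=-40
(-1)^4*63=63
chi=41


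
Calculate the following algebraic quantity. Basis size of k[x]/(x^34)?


Basis: 1,x,...,x^33
dim=34


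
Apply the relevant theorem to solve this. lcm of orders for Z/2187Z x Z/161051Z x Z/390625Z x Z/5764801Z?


Exponent = lcm of the cyclic orders; pairwise coprime => product.
3^7*11^5*5^8*7^8=2187*161051*390625*5764801=793152255592241015625


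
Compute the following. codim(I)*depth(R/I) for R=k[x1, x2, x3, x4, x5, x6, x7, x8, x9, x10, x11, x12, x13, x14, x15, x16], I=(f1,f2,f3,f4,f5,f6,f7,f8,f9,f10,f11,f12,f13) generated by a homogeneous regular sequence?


codim=13, depth=dim(R/I)=16-13=3
Product=13*3=39


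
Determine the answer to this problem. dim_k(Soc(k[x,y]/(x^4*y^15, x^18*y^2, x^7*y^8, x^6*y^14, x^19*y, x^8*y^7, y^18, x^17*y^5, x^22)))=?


Socle = ann(m) = span of standard monomials u with x*u, y*u in I (staircase corners).
Minimal generators: x^22, x^19*y, x^18*y^2, x^17*y^5, x^8*y^7, x^7*y^8, x^6*y^14, x^4*y^15, y^18
Corners: x^3y^17, x^5y^14, x^6y^13, x^7y^7, x^16y^6, x^17y^4, x^18y, x^21
Socle dim=8


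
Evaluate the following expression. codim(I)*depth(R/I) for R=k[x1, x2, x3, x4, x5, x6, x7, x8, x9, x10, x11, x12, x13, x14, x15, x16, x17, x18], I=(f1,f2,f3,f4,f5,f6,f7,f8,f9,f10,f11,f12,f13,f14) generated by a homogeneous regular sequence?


codim=14, depth=dim(R/I)=18-14=4
Product=14*4=56


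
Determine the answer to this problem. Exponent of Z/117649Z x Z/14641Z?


Exponent = lcm of the cyclic orders; pairwise coprime => product.
7^6*11^4=117649*14641=1722499009


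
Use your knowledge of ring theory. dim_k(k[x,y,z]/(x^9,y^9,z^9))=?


Basis: x^iy^jz^k, i<9,j<9,k<9
9*9*9=729


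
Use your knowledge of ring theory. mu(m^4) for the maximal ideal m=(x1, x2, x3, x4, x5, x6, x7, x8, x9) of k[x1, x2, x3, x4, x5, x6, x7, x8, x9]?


Graded Nakayama: mu(m^d) = dim_k (m^d/m^(d+1)) = #degree-4 monomials in 9 vars
C(n+d-1,d)=C(12,4)=495


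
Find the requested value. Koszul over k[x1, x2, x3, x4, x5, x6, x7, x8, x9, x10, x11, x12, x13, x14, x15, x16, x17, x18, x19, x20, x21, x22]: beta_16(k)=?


C(n,i)=C(22,16)=74613


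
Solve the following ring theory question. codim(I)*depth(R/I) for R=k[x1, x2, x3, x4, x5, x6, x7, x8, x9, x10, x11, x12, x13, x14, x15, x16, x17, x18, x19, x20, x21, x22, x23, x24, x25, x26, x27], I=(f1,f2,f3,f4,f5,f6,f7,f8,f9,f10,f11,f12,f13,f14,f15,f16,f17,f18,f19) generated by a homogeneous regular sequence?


codim=19, depth=dim(R/I)=27-19=8
Product=19*8=152


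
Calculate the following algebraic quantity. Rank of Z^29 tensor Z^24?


rank(M(x)N) = rank(M)*rank(N)
29*24 = 696


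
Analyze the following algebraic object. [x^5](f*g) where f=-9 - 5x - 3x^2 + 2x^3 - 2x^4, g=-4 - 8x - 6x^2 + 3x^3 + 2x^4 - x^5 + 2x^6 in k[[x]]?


[x^5] = sum a_i*b_j, i+j=5
  -9*-1=9
  -5*2=-10
  -3*3=-9
  2*-6=-12
  -2*-8=16
Sum=-6


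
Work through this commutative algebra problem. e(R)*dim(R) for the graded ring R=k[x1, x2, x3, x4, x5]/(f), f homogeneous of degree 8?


e(R)=deg(f)=8, dim(R)=5-1=4
e*dim=8*4=32


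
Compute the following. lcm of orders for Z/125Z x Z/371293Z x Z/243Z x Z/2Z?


Exponent = lcm of the cyclic orders; pairwise coprime => product.
5^3*13^5*3^5*2^1=125*371293*243*2=22556049750


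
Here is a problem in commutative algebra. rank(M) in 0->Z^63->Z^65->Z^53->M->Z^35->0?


Alt sum=0:
(-1)^0*63 + (-1)^1*65 + (-1)^2*53 + (-1)^3*? + (-1)^4*35=0
rank(M)=86


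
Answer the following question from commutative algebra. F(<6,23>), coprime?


gcd(6,23)=1 => F=ab-a-b=6*23-6-23=138-29=109


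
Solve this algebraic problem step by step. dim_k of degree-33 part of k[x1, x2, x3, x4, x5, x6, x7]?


C(d+n-1,n-1)=C(39,6)=3262623


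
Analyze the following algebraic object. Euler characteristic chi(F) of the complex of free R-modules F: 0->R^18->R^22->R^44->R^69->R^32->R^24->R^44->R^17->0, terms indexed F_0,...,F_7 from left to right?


chi = sum (-1)^i * rank:
(-1)^0*18=18
(-1)^1*22=-22
(-1)^2*44=44
(-1)^3*69=-69
(-1)^4*32=32
(-1)^5*24=-24
(-1)^6*44=44
(-1)^7*17=-17
chi=6


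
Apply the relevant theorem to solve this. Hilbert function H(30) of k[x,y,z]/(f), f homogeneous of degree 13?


C(32,2)-C(19,2)=496-171=325


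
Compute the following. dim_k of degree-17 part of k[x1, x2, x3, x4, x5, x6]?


C(d+n-1,n-1)=C(22,5)=26334


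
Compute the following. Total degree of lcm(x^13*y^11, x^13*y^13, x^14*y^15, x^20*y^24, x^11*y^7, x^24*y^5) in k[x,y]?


lcm = componentwise max:
x: max(13,13,14,20,11,24)=24
y: max(11,13,15,24,7,5)=24
Total=24+24=48


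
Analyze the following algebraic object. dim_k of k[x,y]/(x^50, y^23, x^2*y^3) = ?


k[x,y]/I, I = (x^50, y^23, x^2*y^3)
Rect: 50x23=1150. Corner: (50-2)x(23-3)=960.
dim = 1150-960 = 190


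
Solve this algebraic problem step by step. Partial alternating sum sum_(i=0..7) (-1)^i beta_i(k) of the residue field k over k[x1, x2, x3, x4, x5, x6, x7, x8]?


Koszul resolution: beta_i(k)=C(n,i), n=8
sum_(i=0..p) (-1)^i C(n,i) = (-1)^p C(n-1,p)
(-1)^7*C(7,7) = (-1)^7*1 = -1


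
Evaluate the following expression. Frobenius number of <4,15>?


gcd(4,15)=1 => F=ab-a-b=4*15-4-15=60-19=41


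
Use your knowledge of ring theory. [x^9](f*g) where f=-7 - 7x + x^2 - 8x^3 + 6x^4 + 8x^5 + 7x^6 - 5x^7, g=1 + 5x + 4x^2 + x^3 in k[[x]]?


[x^9] = sum a_i*b_j, i+j=9
  7*1=7
  -5*4=-20
Sum=-13


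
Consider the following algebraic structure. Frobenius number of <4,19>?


gcd(4,19)=1 => F=ab-a-b=4*19-4-19=76-23=53


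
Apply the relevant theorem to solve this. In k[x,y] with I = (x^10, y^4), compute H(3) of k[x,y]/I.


k[x,y], I = (x^10, y^4), d = 3
Need i < 10 and d-i < 4.
Range: 0 <= i <= 3.
H(3) = 4


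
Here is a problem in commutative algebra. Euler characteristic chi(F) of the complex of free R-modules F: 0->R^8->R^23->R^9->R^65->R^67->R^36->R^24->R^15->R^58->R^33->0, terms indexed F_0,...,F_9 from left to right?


chi = sum (-1)^i * rank:
(-1)^0*8=8
(-1)^1*23=-23
(-1)^2*9=9
(-1)^3*65=-65
(-1)^4*67=67
(-1)^5*36=-36
(-1)^6*24=24
(-1)^7*15=-15
(-1)^8*58=58
(-1)^9*33=-33
chi=-6


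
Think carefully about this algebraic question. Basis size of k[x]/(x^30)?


Basis: 1,x,...,x^29
dim=30


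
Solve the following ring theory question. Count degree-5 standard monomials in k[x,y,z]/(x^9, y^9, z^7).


Need i<9, j<9, k<7 with i+j+k=5.
For each i, j ranges over max(0,5-i-6)..min(8,5-i):
  i=0: j in [0,5] -> 6
  i=1: j in [0,4] -> 5
  i=2: j in [0,3] -> 4
  i=3: j in [0,2] -> 3
  i=4: j in [0,1] -> 2
  i=5: j in [0,0] -> 1
H(5) = 6+5+4+3+2+1 = 21


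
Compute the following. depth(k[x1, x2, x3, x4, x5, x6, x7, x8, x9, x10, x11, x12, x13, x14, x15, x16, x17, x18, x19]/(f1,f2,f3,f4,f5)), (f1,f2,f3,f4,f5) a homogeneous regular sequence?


depth(R)=19
depth(R/I)=19-5=14


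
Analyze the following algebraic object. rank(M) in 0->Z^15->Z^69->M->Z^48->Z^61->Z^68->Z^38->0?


Alt sum=0:
(-1)^0*15 + (-1)^1*69 + (-1)^2*? + (-1)^3*48 + (-1)^4*61 + (-1)^5*68 + (-1)^6*38=0
rank(M)=71


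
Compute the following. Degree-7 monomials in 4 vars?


C(d+n-1,n-1)=C(10,3)=120


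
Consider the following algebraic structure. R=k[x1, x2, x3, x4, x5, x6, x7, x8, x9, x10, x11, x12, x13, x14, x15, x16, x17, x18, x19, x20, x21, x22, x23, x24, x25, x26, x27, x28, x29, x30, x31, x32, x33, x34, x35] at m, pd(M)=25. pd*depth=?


pd+depth=35
depth=35-25=10
pd*depth=25*10=250


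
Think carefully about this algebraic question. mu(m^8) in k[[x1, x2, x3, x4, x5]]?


C(n+d-1,d)=C(12,8)=495


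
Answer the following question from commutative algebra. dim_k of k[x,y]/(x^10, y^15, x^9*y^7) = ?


k[x,y]/I, I = (x^10, y^15, x^9*y^7)
Rect: 10x15=150. Corner: (10-9)x(15-7)=8.
dim = 150-8 = 142


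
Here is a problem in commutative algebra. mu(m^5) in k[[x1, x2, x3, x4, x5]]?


C(n+d-1,d)=C(9,5)=126


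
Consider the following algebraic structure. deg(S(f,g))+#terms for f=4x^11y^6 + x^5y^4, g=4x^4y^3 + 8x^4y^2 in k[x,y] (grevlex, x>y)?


LT(f)=4x^11y^6, LT(g)=4x^4y^3
lcm(LM)=x^11y^6
S(f,g) (scaled by 16 to clear denominators) = 4*f - 4x^7y^3*g = -32x^11y^5 + 4x^5y^4
2 terms, deg 16.
16+2=18


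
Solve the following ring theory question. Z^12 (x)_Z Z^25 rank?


rank(M(x)N) = rank(M)*rank(N)
12*25 = 300


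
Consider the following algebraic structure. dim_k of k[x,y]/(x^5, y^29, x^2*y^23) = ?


k[x,y]/I, I = (x^5, y^29, x^2*y^23)
Rect: 5x29=145. Corner: (5-2)x(29-23)=18.
dim = 145-18 = 127


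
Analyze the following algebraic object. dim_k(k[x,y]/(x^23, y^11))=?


Basis: x^i*y^j, i<23, j<11
23*11=253


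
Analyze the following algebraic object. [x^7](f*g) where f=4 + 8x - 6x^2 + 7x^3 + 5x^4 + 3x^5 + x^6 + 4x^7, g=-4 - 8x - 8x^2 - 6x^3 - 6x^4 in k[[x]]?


[x^7] = sum a_i*b_j, i+j=7
  7*-6=-42
  5*-6=-30
  3*-8=-24
  1*-8=-8
  4*-4=-16
Sum=-120


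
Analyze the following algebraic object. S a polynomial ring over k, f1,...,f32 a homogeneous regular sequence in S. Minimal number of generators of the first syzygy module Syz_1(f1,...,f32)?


Regular sequence => Koszul complex is the minimal free resolution.
Syz_1 minimally generated by Koszul relations f_i*e_j - f_j*e_i (i<j): mu(Syz_1) = beta_2 = C(m,2) = m(m-1)/2
m=32
32*31/2 = 496


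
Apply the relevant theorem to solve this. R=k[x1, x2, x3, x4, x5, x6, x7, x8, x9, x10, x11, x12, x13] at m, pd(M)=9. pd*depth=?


pd+depth=13
depth=13-9=4
pd*depth=9*4=36


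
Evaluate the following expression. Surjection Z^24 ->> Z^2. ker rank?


rank(ker) = 24-2 = 22


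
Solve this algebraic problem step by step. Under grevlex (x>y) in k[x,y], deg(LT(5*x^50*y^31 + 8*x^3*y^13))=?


LT: 5*x^50*y^31
deg_x=50, deg_y=31
Total=50+31=81


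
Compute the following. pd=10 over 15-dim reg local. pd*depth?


pd+depth=15
depth=15-10=5
pd*depth=10*5=50


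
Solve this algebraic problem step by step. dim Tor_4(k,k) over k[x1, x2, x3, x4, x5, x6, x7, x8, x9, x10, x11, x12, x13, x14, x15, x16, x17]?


Koszul: C(n,i)=C(17,4)=2380


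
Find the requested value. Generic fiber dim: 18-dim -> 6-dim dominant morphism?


dim(fiber)=dim(X)-dim(Y)=18-6=12


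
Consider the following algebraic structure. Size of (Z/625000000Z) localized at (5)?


5-primary part: 625000000=5^10*64
Size=5^10=9765625


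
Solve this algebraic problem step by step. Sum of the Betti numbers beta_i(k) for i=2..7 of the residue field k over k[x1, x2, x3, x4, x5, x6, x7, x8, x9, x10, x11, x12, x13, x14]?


Koszul resolution: beta_i(k)=C(n,i), n=14
C(14,2)=91, C(14,3)=364, C(14,4)=1001, C(14,5)=2002, C(14,6)=3003, C(14,7)=3432
Sum=9893


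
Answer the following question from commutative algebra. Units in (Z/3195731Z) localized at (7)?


Local ring = Z/2401Z.
phi(2401) = 7^3*(7-1) = 2058


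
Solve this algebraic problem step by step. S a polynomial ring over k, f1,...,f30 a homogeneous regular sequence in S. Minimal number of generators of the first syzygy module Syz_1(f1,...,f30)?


Regular sequence => Koszul complex is the minimal free resolution.
Syz_1 minimally generated by Koszul relations f_i*e_j - f_j*e_i (i<j): mu(Syz_1) = beta_2 = C(m,2) = m(m-1)/2
m=30
30*29/2 = 435


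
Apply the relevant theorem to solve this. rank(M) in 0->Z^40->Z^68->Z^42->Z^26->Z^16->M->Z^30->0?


Alt sum=0:
(-1)^0*40 + (-1)^1*68 + (-1)^2*42 + (-1)^3*26 + (-1)^4*16 + (-1)^5*? + (-1)^6*30=0
rank(M)=34


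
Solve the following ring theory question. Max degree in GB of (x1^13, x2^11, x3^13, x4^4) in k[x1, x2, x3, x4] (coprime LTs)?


Pure powers, coprime LTs => already GB.
Degrees: 13, 11, 13, 4
Max=13


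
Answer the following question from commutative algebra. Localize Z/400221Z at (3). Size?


3-primary part: 400221=3^8*61
Size=3^8=6561


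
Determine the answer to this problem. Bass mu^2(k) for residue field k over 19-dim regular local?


C(n,i)=C(19,2)=171


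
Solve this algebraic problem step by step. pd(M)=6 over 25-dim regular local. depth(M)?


pd+depth=depth(R)=25
depth=25-6=19


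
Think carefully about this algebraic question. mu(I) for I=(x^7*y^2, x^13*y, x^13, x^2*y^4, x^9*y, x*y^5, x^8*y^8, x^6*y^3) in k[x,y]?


Remove redundant (divisible by others).
x^13*y redundant.
x^8*y^8 redundant.
Min: x^13, x^9*y, x^7*y^2, x^6*y^3, x^2*y^4, x*y^5
Count=6


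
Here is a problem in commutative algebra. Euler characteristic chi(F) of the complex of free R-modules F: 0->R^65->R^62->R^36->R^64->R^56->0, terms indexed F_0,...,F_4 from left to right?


chi = sum (-1)^i * rank:
(-1)^0*65=65
(-1)^1*62=-62
(-1)^2*36=36
(-1)^3*64=-64
(-1)^4*56=56
chi=31


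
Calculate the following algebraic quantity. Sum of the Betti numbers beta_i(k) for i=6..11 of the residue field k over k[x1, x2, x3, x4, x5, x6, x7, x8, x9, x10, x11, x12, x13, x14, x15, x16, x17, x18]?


Koszul resolution: beta_i(k)=C(n,i), n=18
C(18,6)=18564, C(18,7)=31824, C(18,8)=43758, C(18,9)=48620, C(18,10)=43758, C(18,11)=31824
Sum=218348


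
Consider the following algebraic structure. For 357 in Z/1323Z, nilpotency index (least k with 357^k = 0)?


357^k mod 1323:
k=1: 357
k=2: 441
k=3: 0
First zero at k = 3


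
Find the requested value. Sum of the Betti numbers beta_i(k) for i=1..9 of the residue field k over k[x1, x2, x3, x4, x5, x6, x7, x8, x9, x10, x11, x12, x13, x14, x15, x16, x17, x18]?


Koszul resolution: beta_i(k)=C(n,i), n=18
C(18,1)=18, C(18,2)=153, C(18,3)=816, C(18,4)=3060, C(18,5)=8568, C(18,6)=18564, C(18,7)=31824, C(18,8)=43758, C(18,9)=48620
Sum=155381


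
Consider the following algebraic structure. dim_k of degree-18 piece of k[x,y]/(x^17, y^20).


k[x,y], I = (x^17, y^20), d = 18
Need i < 17 and d-i < 20.
Range: 0 <= i <= 16.
H(18) = 17


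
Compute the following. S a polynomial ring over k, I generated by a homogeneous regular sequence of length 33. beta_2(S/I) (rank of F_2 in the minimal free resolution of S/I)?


Regular sequence => Koszul complex is the minimal free resolution.
Syz_1 minimally generated by Koszul relations f_i*e_j - f_j*e_i (i<j): mu(Syz_1) = beta_2 = C(m,2) = m(m-1)/2
m=33
33*32/2 = 528


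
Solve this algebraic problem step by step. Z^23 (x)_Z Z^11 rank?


rank(M(x)N) = rank(M)*rank(N)
23*11 = 253


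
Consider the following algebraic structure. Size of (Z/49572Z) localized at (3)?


3-primary part: 49572=3^6*68
Size=3^6=729


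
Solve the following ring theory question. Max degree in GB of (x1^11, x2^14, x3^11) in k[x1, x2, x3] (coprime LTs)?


Pure powers, coprime LTs => already GB.
Degrees: 11, 14, 11
Max=14


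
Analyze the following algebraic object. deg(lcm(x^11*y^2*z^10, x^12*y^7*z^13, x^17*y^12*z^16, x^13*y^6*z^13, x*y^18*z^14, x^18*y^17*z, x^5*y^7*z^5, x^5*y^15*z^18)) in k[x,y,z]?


lcm = componentwise max:
x: max(11,12,17,13,1,18,5,5)=18
y: max(2,7,12,6,18,17,7,15)=18
z: max(10,13,16,13,14,1,5,18)=18
Total=18+18+18=54


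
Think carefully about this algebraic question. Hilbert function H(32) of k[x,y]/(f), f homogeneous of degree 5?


H(t)=d for t>=d-1.
d=5, t=32
H(32)=5


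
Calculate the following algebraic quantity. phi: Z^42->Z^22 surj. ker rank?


rank(ker) = 42-22 = 20


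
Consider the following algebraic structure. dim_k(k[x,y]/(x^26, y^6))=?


Basis: x^i*y^j, i<26, j<6
26*6=156


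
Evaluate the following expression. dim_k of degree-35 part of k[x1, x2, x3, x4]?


C(d+n-1,n-1)=C(38,3)=8436


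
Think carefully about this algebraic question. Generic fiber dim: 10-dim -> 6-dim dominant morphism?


dim(fiber)=dim(X)-dim(Y)=10-6=4


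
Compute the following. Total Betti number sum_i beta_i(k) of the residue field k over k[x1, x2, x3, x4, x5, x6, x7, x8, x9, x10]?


Koszul resolution: beta_i(k)=C(n,i), n=10
sum_i C(10,i) = 2^10 = 1024


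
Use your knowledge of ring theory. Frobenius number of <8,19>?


gcd(8,19)=1 => F=ab-a-b=8*19-8-19=152-27=125


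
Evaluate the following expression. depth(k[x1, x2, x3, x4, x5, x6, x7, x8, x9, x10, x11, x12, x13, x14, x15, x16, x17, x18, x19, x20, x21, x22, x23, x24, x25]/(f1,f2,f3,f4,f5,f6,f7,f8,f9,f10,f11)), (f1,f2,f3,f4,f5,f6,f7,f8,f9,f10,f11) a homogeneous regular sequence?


depth(R)=25
depth(R/I)=25-11=14


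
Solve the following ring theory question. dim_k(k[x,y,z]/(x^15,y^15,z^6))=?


Basis: x^iy^jz^k, i<15,j<15,k<6
15*15*6=1350


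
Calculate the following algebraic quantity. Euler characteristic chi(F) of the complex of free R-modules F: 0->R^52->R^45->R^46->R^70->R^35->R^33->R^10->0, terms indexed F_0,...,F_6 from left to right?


chi = sum (-1)^i * rank:
(-1)^0*52=52
(-1)^1*45=-45
(-1)^2*46=46
(-1)^3*70=-70
(-1)^4*35=35
(-1)^5*33=-33
(-1)^6*10=10
chi=-5


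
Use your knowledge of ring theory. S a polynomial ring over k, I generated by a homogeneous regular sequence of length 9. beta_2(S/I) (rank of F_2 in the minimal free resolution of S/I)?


Regular sequence => Koszul complex is the minimal free resolution.
Syz_1 minimally generated by Koszul relations f_i*e_j - f_j*e_i (i<j): mu(Syz_1) = beta_2 = C(m,2) = m(m-1)/2
m=9
9*8/2 = 36


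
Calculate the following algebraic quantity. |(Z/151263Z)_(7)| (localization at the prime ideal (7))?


7-primary part: 151263=7^5*9
Size=7^5=16807


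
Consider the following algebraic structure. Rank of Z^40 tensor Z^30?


rank(M(x)N) = rank(M)*rank(N)
40*30 = 1200


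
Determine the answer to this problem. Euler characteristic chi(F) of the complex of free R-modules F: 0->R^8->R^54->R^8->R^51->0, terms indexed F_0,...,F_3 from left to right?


chi = sum (-1)^i * rank:
(-1)^0*8=8
(-1)^1*54=-54
(-1)^2*8=8
(-1)^3*51=-51
chi=-89


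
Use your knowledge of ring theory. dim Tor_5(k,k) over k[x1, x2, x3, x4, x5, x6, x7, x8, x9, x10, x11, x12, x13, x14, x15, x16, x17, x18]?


Koszul: C(n,i)=C(18,5)=8568


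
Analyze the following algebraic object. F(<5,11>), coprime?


gcd(5,11)=1 => F=ab-a-b=5*11-5-11=55-16=39


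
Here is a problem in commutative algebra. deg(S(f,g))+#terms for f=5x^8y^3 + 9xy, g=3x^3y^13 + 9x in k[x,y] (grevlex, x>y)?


LT(f)=5x^8y^3, LT(g)=3x^3y^13
lcm(LM)=x^8y^13
S(f,g) (scaled by 15 to clear denominators) = 3y^10*f - 5x^5*g = 27xy^11 - 45x^6
2 terms, deg 12.
12+2=14


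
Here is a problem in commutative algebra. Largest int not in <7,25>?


gcd(7,25)=1 => F=ab-a-b=7*25-7-25=175-32=143


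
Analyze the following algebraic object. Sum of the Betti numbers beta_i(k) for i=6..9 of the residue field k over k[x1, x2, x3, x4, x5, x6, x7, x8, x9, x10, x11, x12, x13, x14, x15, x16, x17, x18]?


Koszul resolution: beta_i(k)=C(n,i), n=18
C(18,6)=18564, C(18,7)=31824, C(18,8)=43758, C(18,9)=48620
Sum=142766


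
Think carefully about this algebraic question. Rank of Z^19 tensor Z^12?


rank(M(x)N) = rank(M)*rank(N)
19*12 = 228


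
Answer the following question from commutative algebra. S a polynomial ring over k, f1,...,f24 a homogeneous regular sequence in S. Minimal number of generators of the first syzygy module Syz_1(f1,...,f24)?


Regular sequence => Koszul complex is the minimal free resolution.
Syz_1 minimally generated by Koszul relations f_i*e_j - f_j*e_i (i<j): mu(Syz_1) = beta_2 = C(m,2) = m(m-1)/2
m=24
24*23/2 = 276


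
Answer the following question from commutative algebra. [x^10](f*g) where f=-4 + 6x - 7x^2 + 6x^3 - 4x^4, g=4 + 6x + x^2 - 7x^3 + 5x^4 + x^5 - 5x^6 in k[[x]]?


[x^10] = sum a_i*b_j, i+j=10
  -4*-5=20
Sum=20


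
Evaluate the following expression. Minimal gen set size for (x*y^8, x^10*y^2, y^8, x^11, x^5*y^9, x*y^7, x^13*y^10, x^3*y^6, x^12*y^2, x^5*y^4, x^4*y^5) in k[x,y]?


Remove redundant (divisible by others).
x^13*y^10 redundant.
x*y^8 redundant.
x^12*y^2 redundant.
x^5*y^9 redundant.
Min: x^11, x^10*y^2, x^5*y^4, x^4*y^5, x^3*y^6, x*y^7, y^8
Count=7


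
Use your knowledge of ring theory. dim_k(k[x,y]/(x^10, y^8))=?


Basis: x^i*y^j, i<10, j<8
10*8=80


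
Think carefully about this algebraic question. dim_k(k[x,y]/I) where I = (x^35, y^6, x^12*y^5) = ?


k[x,y]/I, I = (x^35, y^6, x^12*y^5)
Rect: 35x6=210. Corner: (35-12)x(6-5)=23.
dim = 210-23 = 187


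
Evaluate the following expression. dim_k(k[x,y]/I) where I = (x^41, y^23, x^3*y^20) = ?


k[x,y]/I, I = (x^41, y^23, x^3*y^20)
Rect: 41x23=943. Corner: (41-3)x(23-20)=114.
dim = 943-114 = 829


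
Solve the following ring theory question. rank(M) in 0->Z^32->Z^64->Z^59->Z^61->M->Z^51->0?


Alt sum=0:
(-1)^0*32 + (-1)^1*64 + (-1)^2*59 + (-1)^3*61 + (-1)^4*? + (-1)^5*51=0
rank(M)=85


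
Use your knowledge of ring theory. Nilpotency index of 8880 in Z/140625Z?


8880^k mod 140625:
k=1: 8880
k=2: 104400
k=3: 72000
k=4: 78750
k=5: 112500
k=6: 0
First zero at k = 6


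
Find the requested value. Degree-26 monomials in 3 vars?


C(d+n-1,n-1)=C(28,2)=378


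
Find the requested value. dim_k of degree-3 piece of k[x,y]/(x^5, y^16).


k[x,y], I = (x^5, y^16), d = 3
Need i < 5 and d-i < 16.
Range: 0 <= i <= 3.
H(3) = 4


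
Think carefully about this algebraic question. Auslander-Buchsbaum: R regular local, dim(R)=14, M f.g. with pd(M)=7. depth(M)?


pd+depth=depth(R)=14
depth=14-7=7


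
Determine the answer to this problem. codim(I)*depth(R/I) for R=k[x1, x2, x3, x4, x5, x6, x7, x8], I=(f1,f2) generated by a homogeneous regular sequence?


codim=2, depth=dim(R/I)=8-2=6
Product=2*6=12


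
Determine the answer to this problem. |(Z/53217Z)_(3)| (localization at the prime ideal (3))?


3-primary part: 53217=3^6*73
Size=3^6=729


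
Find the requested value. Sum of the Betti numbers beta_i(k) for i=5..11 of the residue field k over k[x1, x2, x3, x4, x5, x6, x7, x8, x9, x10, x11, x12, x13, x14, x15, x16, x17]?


Koszul resolution: beta_i(k)=C(n,i), n=17
C(17,5)=6188, C(17,6)=12376, C(17,7)=19448, C(17,8)=24310, C(17,9)=24310, C(17,10)=19448, C(17,11)=12376
Sum=118456


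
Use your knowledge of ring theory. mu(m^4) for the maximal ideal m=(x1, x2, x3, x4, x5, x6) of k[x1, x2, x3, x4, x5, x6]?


Graded Nakayama: mu(m^d) = dim_k (m^d/m^(d+1)) = #degree-4 monomials in 6 vars
C(n+d-1,d)=C(9,4)=126


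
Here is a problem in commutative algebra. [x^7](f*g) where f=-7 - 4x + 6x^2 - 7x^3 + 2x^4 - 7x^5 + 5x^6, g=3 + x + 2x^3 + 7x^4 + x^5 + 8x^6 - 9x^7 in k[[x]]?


[x^7] = sum a_i*b_j, i+j=7
  -7*-9=63
  -4*8=-32
  6*1=6
  -7*7=-49
  2*2=4
  5*1=5
Sum=-3


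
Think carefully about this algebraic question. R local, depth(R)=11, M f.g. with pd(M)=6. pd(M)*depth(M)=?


pd+depth=11
depth=11-6=5
pd*depth=6*5=30


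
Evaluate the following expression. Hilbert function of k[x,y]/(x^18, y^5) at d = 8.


k[x,y], I = (x^18, y^5), d = 8
Need i < 18 and d-i < 5.
Range: 4 <= i <= 8.
H(8) = 5


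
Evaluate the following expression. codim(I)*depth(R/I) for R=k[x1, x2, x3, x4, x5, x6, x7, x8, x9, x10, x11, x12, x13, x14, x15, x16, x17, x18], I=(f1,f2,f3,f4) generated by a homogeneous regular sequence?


codim=4, depth=dim(R/I)=18-4=14
Product=4*14=56


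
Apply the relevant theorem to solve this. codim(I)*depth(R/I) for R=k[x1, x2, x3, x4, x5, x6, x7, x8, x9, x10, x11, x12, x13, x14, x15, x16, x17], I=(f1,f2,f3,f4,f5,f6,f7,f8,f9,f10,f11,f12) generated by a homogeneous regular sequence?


codim=12, depth=dim(R/I)=17-12=5
Product=12*5=60


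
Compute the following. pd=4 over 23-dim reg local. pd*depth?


pd+depth=23
depth=23-4=19
pd*depth=4*19=76


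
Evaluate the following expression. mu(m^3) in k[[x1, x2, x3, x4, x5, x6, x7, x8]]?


C(n+d-1,d)=C(10,3)=120


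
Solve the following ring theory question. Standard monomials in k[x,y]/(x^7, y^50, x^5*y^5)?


k[x,y]/I, I = (x^7, y^50, x^5*y^5)
Rect: 7x50=350. Corner: (7-5)x(50-5)=90.
dim = 350-90 = 260


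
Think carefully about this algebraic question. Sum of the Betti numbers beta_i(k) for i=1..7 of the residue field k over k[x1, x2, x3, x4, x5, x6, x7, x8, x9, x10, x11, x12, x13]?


Koszul resolution: beta_i(k)=C(n,i), n=13
C(13,1)=13, C(13,2)=78, C(13,3)=286, C(13,4)=715, C(13,5)=1287, C(13,6)=1716, C(13,7)=1716
Sum=5811


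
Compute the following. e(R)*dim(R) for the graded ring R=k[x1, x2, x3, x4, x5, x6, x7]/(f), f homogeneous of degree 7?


e(R)=deg(f)=7, dim(R)=7-1=6
e*dim=7*6=42


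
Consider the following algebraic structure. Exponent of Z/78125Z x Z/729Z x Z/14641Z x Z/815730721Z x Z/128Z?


Exponent = lcm of the cyclic orders; pairwise coprime => product.
5^7*3^6*11^4*13^8*2^7=78125*729*14641*815730721*128=87065297314113690000000


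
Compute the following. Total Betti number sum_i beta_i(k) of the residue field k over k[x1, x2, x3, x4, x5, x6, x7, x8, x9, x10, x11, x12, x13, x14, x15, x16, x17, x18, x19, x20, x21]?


Koszul resolution: beta_i(k)=C(n,i), n=21
sum_i C(21,i) = 2^21 = 2097152


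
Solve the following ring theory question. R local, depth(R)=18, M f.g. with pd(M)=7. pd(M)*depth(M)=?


pd+depth=18
depth=18-7=11
pd*depth=7*11=77


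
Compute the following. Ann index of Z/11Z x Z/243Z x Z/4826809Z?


Exponent = lcm of the cyclic orders; pairwise coprime => product.
11^1*3^5*13^6=11*243*4826809=12902060457


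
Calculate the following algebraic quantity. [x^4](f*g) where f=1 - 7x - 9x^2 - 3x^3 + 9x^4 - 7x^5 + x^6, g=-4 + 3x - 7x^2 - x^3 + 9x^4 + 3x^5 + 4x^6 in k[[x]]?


[x^4] = sum a_i*b_j, i+j=4
  1*9=9
  -7*-1=7
  -9*-7=63
  -3*3=-9
  9*-4=-36
Sum=34


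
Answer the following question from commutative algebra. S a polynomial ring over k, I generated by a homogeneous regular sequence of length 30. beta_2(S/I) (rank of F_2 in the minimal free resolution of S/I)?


Regular sequence => Koszul complex is the minimal free resolution.
Syz_1 minimally generated by Koszul relations f_i*e_j - f_j*e_i (i<j): mu(Syz_1) = beta_2 = C(m,2) = m(m-1)/2
m=30
30*29/2 = 435


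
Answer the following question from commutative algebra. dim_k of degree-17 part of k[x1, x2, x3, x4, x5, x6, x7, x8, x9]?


C(d+n-1,n-1)=C(25,8)=1081575


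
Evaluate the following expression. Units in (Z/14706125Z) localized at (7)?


Local ring = Z/117649Z.
phi(117649) = 7^5*(7-1) = 100842


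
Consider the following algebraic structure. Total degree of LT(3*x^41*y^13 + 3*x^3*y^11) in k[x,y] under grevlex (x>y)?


LT: 3*x^41*y^13
deg_x=41, deg_y=13
Total=41+13=54


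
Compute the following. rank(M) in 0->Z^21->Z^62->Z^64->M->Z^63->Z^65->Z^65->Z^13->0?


Alt sum=0:
(-1)^0*21 + (-1)^1*62 + (-1)^2*64 + (-1)^3*? + (-1)^4*63 + (-1)^5*65 + (-1)^6*65 + (-1)^7*13=0
rank(M)=73


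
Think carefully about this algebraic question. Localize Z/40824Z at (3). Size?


3-primary part: 40824=3^6*56
Size=3^6=729


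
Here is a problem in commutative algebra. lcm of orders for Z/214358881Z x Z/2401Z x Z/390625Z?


Exponent = lcm of the cyclic orders; pairwise coprime => product.
11^8*7^4*5^8=214358881*2401*390625=201045184875390625


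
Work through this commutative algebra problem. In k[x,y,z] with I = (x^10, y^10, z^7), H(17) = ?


Need i<10, j<10, k<7 with i+j+k=17.
For each i, j ranges over max(0,17-i-6)..min(9,17-i):
  i=0: j in [11,9] -> 0
  i=1: j in [10,9] -> 0
  i=2: j in [9,9] -> 1
  i=3: j in [8,9] -> 2
  i=4: j in [7,9] -> 3
  i=5: j in [6,9] -> 4
  i=6: j in [5,9] -> 5
  i=7: j in [4,9] -> 6
  i=8: j in [3,9] -> 7
  i=9: j in [2,8] -> 7
H(17) = 0+0+1+2+3+4+5+6+7+7 = 35


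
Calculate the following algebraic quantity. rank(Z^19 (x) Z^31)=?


rank(M(x)N) = rank(M)*rank(N)
19*31 = 589


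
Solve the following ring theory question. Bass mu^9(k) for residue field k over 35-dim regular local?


C(n,i)=C(35,9)=70607460


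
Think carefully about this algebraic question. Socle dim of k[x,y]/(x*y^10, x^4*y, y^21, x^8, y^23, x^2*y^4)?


Socle = ann(m) = span of standard monomials u with x*u, y*u in I (staircase corners).
Redundant generators: y^23
Minimal generators: x^8, x^4*y, x^2*y^4, x*y^10, y^21
Corners: y^20, xy^9, x^3y^3, x^7
Socle dim=4


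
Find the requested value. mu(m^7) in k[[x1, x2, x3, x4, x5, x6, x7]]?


C(n+d-1,d)=C(13,7)=1716


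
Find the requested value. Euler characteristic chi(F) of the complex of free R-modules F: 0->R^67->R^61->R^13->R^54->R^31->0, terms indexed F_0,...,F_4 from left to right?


chi = sum (-1)^i * rank:
(-1)^0*67=67
(-1)^1*61=-61
(-1)^2*13=13
(-1)^3*54=-54
(-1)^4*31=31
chi=-4


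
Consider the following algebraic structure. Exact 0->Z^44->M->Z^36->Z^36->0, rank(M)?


Alt sum=0:
(-1)^0*44 + (-1)^1*? + (-1)^2*36 + (-1)^3*36=0
rank(M)=44


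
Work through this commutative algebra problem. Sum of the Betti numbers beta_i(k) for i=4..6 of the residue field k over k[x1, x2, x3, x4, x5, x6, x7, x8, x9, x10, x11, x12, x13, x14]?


Koszul resolution: beta_i(k)=C(n,i), n=14
C(14,4)=1001, C(14,5)=2002, C(14,6)=3003
Sum=6006


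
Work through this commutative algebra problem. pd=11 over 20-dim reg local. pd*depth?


pd+depth=20
depth=20-11=9
pd*depth=11*9=99


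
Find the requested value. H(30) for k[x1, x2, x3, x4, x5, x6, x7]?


C(d+n-1,n-1)=C(36,6)=1947792


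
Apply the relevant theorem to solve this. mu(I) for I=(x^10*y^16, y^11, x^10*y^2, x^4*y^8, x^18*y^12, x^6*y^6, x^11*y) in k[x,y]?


Remove redundant (divisible by others).
x^18*y^12 redundant.
x^10*y^16 redundant.
Min: x^11*y, x^10*y^2, x^6*y^6, x^4*y^8, y^11
Count=5


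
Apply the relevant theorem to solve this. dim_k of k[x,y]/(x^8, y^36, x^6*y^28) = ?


k[x,y]/I, I = (x^8, y^36, x^6*y^28)
Rect: 8x36=288. Corner: (8-6)x(36-28)=16.
dim = 288-16 = 272


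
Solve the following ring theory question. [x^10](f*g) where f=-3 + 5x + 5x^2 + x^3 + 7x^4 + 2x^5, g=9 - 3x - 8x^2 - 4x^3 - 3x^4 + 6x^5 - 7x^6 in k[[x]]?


[x^10] = sum a_i*b_j, i+j=10
  7*-7=-49
  2*6=12
Sum=-37


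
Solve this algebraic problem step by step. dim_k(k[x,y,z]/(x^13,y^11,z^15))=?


Basis: x^iy^jz^k, i<13,j<11,k<15
13*11*15=2145


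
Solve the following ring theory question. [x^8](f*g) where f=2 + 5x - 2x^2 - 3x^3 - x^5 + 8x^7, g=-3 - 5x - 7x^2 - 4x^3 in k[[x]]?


[x^8] = sum a_i*b_j, i+j=8
  -1*-4=4
  8*-5=-40
Sum=-36


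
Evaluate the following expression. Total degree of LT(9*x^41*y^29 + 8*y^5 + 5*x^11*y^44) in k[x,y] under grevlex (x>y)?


LT: 9*x^41*y^29
deg_x=41, deg_y=29
Total=41+29=70


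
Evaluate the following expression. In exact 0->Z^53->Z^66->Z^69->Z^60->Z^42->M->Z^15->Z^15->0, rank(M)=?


Alt sum=0:
(-1)^0*53 + (-1)^1*66 + (-1)^2*69 + (-1)^3*60 + (-1)^4*42 + (-1)^5*? + (-1)^6*15 + (-1)^7*15=0
rank(M)=38


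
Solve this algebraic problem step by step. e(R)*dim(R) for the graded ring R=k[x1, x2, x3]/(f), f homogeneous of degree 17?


e(R)=deg(f)=17, dim(R)=3-1=2
e*dim=17*2=34


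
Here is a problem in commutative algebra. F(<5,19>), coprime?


gcd(5,19)=1 => F=ab-a-b=5*19-5-19=95-24=71


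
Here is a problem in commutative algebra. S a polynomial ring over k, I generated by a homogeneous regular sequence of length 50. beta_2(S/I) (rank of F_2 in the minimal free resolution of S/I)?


Regular sequence => Koszul complex is the minimal free resolution.
Syz_1 minimally generated by Koszul relations f_i*e_j - f_j*e_i (i<j): mu(Syz_1) = beta_2 = C(m,2) = m(m-1)/2
m=50
50*49/2 = 1225


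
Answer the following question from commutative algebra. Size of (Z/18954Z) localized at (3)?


3-primary part: 18954=3^6*26
Size=3^6=729


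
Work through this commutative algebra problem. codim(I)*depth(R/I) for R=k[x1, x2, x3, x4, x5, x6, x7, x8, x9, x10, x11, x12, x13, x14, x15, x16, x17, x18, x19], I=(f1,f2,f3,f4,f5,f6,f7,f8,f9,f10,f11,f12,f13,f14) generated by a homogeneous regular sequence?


codim=14, depth=dim(R/I)=19-14=5
Product=14*5=70


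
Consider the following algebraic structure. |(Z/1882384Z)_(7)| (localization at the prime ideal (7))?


7-primary part: 1882384=7^6*16
Size=7^6=117649


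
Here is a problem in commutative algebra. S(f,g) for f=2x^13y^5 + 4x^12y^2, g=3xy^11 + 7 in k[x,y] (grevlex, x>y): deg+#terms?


LT(f)=2x^13y^5, LT(g)=3xy^11
lcm(LM)=x^13y^11
S(f,g) (scaled by 6 to clear denominators) = 3y^6*f - 2x^12*g = 12x^12y^8 - 14x^12
2 terms, deg 20.
20+2=22


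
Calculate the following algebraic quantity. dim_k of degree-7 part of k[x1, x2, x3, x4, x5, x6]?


C(d+n-1,n-1)=C(12,5)=792


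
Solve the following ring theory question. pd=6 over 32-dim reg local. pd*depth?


pd+depth=32
depth=32-6=26
pd*depth=6*26=156


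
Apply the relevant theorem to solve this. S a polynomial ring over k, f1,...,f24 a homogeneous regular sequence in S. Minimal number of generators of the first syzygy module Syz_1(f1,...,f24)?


Regular sequence => Koszul complex is the minimal free resolution.
Syz_1 minimally generated by Koszul relations f_i*e_j - f_j*e_i (i<j): mu(Syz_1) = beta_2 = C(m,2) = m(m-1)/2
m=24
24*23/2 = 276


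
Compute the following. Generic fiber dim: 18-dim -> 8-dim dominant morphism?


dim(fiber)=dim(X)-dim(Y)=18-8=10


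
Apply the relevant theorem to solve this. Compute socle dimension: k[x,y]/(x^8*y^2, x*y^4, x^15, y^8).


Socle = ann(m) = span of standard monomials u with x*u, y*u in I (staircase corners).
Minimal generators: x^15, x^8*y^2, x*y^4, y^8
Corners: y^7, x^7y^3, x^14y
Socle dim=3


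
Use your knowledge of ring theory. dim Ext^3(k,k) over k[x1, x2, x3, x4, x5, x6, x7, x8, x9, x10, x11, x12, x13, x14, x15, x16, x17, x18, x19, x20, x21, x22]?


C(n,i)=C(22,3)=1540


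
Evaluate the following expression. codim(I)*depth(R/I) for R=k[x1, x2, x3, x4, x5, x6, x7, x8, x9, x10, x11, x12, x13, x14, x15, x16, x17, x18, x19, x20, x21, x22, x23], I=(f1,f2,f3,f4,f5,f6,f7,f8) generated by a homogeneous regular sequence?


codim=8, depth=dim(R/I)=23-8=15
Product=8*15=120


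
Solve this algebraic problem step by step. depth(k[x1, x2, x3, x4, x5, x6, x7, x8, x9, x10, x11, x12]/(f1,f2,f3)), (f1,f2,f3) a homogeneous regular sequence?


depth(R)=12
depth(R/I)=12-3=9


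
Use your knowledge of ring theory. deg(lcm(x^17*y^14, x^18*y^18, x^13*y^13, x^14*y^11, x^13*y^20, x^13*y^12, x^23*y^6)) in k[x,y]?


lcm = componentwise max:
x: max(17,18,13,14,13,13,23)=23
y: max(14,18,13,11,20,12,6)=20
Total=23+20=43


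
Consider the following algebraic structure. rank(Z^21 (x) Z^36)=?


rank(M(x)N) = rank(M)*rank(N)
21*36 = 756


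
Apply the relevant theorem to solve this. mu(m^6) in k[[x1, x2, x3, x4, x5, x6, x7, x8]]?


C(n+d-1,d)=C(13,6)=1716


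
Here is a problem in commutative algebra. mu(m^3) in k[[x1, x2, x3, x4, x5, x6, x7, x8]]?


C(n+d-1,d)=C(10,3)=120


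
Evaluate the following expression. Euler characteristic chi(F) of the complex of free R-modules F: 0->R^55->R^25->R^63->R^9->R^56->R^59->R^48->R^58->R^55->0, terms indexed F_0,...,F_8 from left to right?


chi = sum (-1)^i * rank:
(-1)^0*55=55
(-1)^1*25=-25
(-1)^2*63=63
(-1)^3*9=-9
(-1)^4*56=56
(-1)^5*59=-59
(-1)^6*48=48
(-1)^7*58=-58
(-1)^8*55=55
chi=126


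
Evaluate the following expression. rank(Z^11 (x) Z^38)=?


rank(M(x)N) = rank(M)*rank(N)
11*38 = 418


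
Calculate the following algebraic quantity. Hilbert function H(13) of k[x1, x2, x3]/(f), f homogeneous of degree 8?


C(15,2)-C(7,2)=105-21=84


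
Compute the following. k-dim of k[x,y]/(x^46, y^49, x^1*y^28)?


k[x,y]/I, I = (x^46, y^49, x^1*y^28)
Rect: 46x49=2254. Corner: (46-1)x(49-28)=945.
dim = 2254-945 = 1309


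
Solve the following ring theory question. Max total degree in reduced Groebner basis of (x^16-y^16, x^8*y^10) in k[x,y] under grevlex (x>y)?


LT(f1)=x^16, LT(f2)=x^8y^10, lcm=x^16y^10
S(f1,f2) = y^10*f1 - x^8*f2 = -y^26
Reduced GB = {f1, f2, y^26}; degrees 16, 18, 26
Max = 26


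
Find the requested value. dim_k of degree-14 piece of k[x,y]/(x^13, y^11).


k[x,y], I = (x^13, y^11), d = 14
Need i < 13 and d-i < 11.
Range: 4 <= i <= 12.
H(14) = 9


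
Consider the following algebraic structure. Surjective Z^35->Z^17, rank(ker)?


rank(ker) = 35-17 = 18


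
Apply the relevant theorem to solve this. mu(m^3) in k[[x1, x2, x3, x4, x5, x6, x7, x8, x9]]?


C(n+d-1,d)=C(11,3)=165


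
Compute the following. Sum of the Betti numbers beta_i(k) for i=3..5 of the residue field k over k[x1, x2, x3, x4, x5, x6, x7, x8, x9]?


Koszul resolution: beta_i(k)=C(n,i), n=9
C(9,3)=84, C(9,4)=126, C(9,5)=126
Sum=336


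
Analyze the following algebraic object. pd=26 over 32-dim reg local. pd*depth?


pd+depth=32
depth=32-26=6
pd*depth=26*6=156


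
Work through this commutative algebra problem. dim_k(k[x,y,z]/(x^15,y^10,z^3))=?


Basis: x^iy^jz^k, i<15,j<10,k<3
15*10*3=450
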